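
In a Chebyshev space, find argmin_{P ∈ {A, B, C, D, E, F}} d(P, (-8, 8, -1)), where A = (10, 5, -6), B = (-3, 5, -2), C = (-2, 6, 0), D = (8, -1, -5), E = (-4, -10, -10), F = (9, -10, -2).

Distances: d(A) = 18, d(B) = 5, d(C) = 6, d(D) = 16, d(E) = 18, d(F) = 18. Nearest: B = (-3, 5, -2) with distance 5.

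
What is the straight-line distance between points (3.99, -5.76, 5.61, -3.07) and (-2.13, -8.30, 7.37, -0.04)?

√(Σ(x_i - y_i)²) = √((3.99 - (-2.13))² + (-5.76 - (-8.3))² + (5.61 - 7.37)² + (-3.07 - (-0.04))²)
= √(6.12² + 2.54² + (-1.76)² + (-3.03)²) = √(37.4544 + 6.4516 + 3.0976 + 9.1809) = √56.1845 ≈ 7.4956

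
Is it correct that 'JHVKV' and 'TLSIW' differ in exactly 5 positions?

Differing positions: 1, 2, 3, 4, 5. Hamming distance = 5, so the claim is true.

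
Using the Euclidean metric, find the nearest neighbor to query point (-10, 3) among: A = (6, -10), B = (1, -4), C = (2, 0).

Distances: d(A) ≈ 20.6155, d(B) ≈ 13.0384, d(C) ≈ 12.3693. Nearest: C = (2, 0) with distance 12.3693.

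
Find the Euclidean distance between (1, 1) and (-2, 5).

√(Σ(x_i - y_i)²) = √((1 - (-2))² + (1 - 5)²)
= √(3² + (-4)²) = √(9 + 16) = √25 = 5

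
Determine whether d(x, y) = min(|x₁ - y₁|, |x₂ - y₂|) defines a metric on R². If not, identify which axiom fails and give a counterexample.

No. d fails identity of indiscernibles: take x = (-5, 0) and y = (-5, 9). Then d(x,y) = min(|-5 - (-5)|, |0 - 9|) = min(0, 9) = 0, yet x ≠ y.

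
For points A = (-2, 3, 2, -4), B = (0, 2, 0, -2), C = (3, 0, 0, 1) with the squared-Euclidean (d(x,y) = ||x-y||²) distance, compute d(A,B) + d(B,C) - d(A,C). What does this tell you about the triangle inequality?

d(A,B) = 2² + 1² + 2² + 2² = 13, d(B,C) = 3² + 2² + 0² + 3² = 22, d(A,C) = 5² + 3² + 2² + 5² = 63.
d(A,B) + d(B,C) - d(A,C) = 13 + 22 - 63 = 35 - 63 = -28. This is < 0, so the triangle inequality FAILS for these points (squared-Euclidean is not a metric).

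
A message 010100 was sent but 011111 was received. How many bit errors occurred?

Differing positions: 3, 5, 6. Hamming distance = 3.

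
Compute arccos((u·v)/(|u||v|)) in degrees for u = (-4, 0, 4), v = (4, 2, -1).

With u = (-4, 0, 4), v = (4, 2, -1):
u·v = (-4)·4 + 0·2 + 4·(-1) = (-16) + 0 + (-4) = -20.
|u| = √((-4)² + 0² + 4²) = √32, |v| = √(4² + 2² + (-1)²) = √21, so |u||v| = √(32·21) = √672.
cos θ = (u·v)/(|u||v|) = -20/√672 ≈ -0.771517
θ = arccos(-0.771517) ≈ 140.49°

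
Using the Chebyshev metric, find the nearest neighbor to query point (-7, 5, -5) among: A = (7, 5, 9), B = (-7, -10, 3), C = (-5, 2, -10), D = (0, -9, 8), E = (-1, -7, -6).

Distances: d(A) = 14, d(B) = 15, d(C) = 5, d(D) = 14, d(E) = 12. Nearest: C = (-5, 2, -10) with distance 5.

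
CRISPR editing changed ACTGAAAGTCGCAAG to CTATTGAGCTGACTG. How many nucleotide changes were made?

Differing positions: 1, 2, 3, 4, 5, 6, 9, 10, 12, 13, 14. Hamming distance = 11.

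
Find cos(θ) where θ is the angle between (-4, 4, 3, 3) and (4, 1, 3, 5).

With u = (-4, 4, 3, 3), v = (4, 1, 3, 5):
u·v = (-4)·4 + 4·1 + 3·3 + 3·5 = (-16) + 4 + 9 + 15 = 12.
|u| = √((-4)² + 4² + 3² + 3²) = √50, |v| = √(4² + 1² + 3² + 5²) = √51, so |u||v| = √(50·51) = √2550.
cos θ = (u·v)/(|u||v|) = 12/√2550 ≈ 0.2376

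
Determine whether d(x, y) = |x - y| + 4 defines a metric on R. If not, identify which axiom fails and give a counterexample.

No. d fails identity of indiscernibles (specifically d(x,x) = 0): d(-1, -1) = |-1 - (-1)| + 4 = 0 + 4 = 4 ≠ 0.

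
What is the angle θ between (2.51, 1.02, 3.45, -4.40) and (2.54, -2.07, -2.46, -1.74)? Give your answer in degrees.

With u = (2.51, 1.02, 3.45, -4.40), v = (2.54, -2.07, -2.46, -1.74):
u·v = 2.51·2.54 + 1.02·(-2.07) + 3.45·(-2.46) + (-4.4)·(-1.74) = 6.3754 + (-2.1114) + (-8.487) + 7.656 = 3.433.
|u| = √(2.51² + 1.02² + 3.45² + (-4.4)²) = √(6.3001 + 1.0404 + 11.9025 + 19.36) = √38.603, |v| = √(2.54² + (-2.07)² + (-2.46)² + (-1.74)²) = √(6.4516 + 4.2849 + 6.0516 + 3.0276) = √19.8157.
cos θ = (u·v)/(|u||v|) = 3.433/(√38.603·√19.8157) ≈ 0.124125
θ = arccos(0.124125) ≈ 82.87°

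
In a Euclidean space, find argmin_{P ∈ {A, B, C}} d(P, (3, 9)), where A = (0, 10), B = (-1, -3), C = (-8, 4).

Distances: d(A) ≈ 3.1623, d(B) ≈ 12.6491, d(C) ≈ 12.083. Nearest: A = (0, 10) with distance 3.1623.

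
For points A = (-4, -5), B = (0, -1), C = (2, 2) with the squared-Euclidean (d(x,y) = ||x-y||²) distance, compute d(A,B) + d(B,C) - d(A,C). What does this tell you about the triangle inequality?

d(A,B) = 4² + 4² = 32, d(B,C) = 2² + 3² = 13, d(A,C) = 6² + 7² = 85.
d(A,B) + d(B,C) - d(A,C) = 32 + 13 - 85 = 45 - 85 = -40. This is < 0, so the triangle inequality FAILS for these points (squared-Euclidean is not a metric).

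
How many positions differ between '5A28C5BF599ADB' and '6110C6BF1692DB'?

Differing positions: 1, 2, 3, 4, 6, 9, 10, 12. Hamming distance = 8.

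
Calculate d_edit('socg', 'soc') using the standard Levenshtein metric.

Let D[i][j] be the edit distance between the first i characters of 'socg' and the first j characters of 'soc', with D[i][0] = i, D[0][j] = j, and D[i][j] = D[i-1][j-1] if the characters match, else 1 + min(D[i-1][j], D[i][j-1], D[i-1][j-1]). Filling the table (rows: prefixes of 'socg', columns: prefixes of 'soc'):
     ε  s  o  c
  ε  0  1  2  3
  s  1  0  1  2
  o  2  1  0  1
  c  3  2  1  0
  g  4  3  2  1
The bottom-right entry gives D[4][3] = 1, so no sequence of fewer than 1 edit works. Backtracking through the table gives one optimal edit sequence (1 edit):
  socg → soc (del g @4)
Edit distance = 1.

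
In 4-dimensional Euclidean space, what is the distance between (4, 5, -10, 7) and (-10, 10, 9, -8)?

√(Σ(x_i - y_i)²) = √((4 - (-10))² + (5 - 10)² + (-10 - 9)² + (7 - (-8))²)
= √(14² + (-5)² + (-19)² + 15²) = √(196 + 25 + 361 + 225) = √807 ≈ 28.4077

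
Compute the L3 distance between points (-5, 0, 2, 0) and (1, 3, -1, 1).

(Σ|x_i - y_i|^3)^(1/3) = (|-5 - 1|^3 + |0 - 3|^3 + |2 - (-1)|^3 + |0 - 1|^3)^(1/3)
= (6^3 + 3^3 + 3^3 + 1^3)^(1/3) = (216 + 27 + 27 + 1)^(1/3) = (271)^(1/3) ≈ 6.4713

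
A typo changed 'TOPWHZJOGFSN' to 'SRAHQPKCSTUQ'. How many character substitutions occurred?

Differing positions: 1, 2, 3, 4, 5, 6, 7, 8, 9, 10, 11, 12. Hamming distance = 12.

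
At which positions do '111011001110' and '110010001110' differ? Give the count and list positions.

Differing positions: 3, 6. Hamming distance = 2.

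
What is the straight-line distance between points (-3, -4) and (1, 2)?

√(Σ(x_i - y_i)²) = √((-3 - 1)² + (-4 - 2)²)
= √((-4)² + (-6)²) = √(16 + 36) = √52 ≈ 7.2111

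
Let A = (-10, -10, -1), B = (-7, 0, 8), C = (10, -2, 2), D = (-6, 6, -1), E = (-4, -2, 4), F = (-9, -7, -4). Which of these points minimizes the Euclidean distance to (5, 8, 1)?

Distances: d(A) ≈ 23.516, d(B) ≈ 16.0312, d(C) ≈ 11.225, d(D) ≈ 11.3578, d(E) ≈ 13.784, d(F) ≈ 21.1187. Nearest: C = (10, -2, 2) with distance 11.225.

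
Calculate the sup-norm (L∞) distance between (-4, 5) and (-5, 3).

max(|x_i - y_i|) = max(|-4 - (-5)|, |5 - 3|) = max(1, 2) = 2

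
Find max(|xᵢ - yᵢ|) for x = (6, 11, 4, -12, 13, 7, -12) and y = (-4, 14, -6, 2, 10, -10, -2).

max(|x_i - y_i|) = max(|6 - (-4)|, |11 - 14|, |4 - (-6)|, |-12 - 2|, |13 - 10|, |7 - (-10)|, |-12 - (-2)|) = max(10, 3, 10, 14, 3, 17, 10) = 17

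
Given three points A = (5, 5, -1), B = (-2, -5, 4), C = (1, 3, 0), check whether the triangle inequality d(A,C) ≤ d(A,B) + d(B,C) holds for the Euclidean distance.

d(A,B) = √(7² + 10² + 5²) = √174 ≈ 13.1909, d(B,C) = √(3² + 8² + 4²) = √89 ≈ 9.434, d(A,C) = √(4² + 2² + 1²) = √21 ≈ 4.5826.
d(A,C) ≈ 4.5826 ≤ 13.1909 + 9.434 = 22.6249. Triangle inequality is satisfied.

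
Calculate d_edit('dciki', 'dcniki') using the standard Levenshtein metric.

Let D[i][j] be the edit distance between the first i characters of 'dciki' and the first j characters of 'dcniki', with D[i][0] = i, D[0][j] = j, and D[i][j] = D[i-1][j-1] if the characters match, else 1 + min(D[i-1][j], D[i][j-1], D[i-1][j-1]). Filling the table (rows: prefixes of 'dciki', columns: prefixes of 'dcniki'):
     ε  d  c  n  i  k  i
  ε  0  1  2  3  4  5  6
  d  1  0  1  2  3  4  5
  c  2  1  0  1  2  3  4
  i  3  2  1  1  1  2  3
  k  4  3  2  2  2  1  2
  i  5  4  3  3  2  2  1
The bottom-right entry gives D[5][6] = 1, so no sequence of fewer than 1 edit works. Backtracking through the table gives one optimal edit sequence (1 edit):
  dciki → dcniki (ins n @3)
Edit distance = 1.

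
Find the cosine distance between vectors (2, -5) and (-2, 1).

With u = (2, -5), v = (-2, 1):
u·v = 2·(-2) + (-5)·1 = (-4) + (-5) = -9.
|u| = √(2² + (-5)²) = √29, |v| = √((-2)² + 1²) = √5, so |u||v| = √(29·5) = √145.
cos θ = (u·v)/(|u||v|) = -9/√145 ≈ -0.7474
Cosine distance = 1 - cos θ ≈ 1 - (-0.7474) = 1.7474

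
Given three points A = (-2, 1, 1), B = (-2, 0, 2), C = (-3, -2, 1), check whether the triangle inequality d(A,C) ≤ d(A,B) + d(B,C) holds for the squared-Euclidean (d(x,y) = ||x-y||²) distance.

d(A,B) = 0² + 1² + 1² = 2, d(B,C) = 1² + 2² + 1² = 6, d(A,C) = 1² + 3² + 0² = 10.
d(A,C) = 10 > 2 + 6 = 8. Triangle inequality is VIOLATED. (Squared-Euclidean is not a metric — this is a counterexample.)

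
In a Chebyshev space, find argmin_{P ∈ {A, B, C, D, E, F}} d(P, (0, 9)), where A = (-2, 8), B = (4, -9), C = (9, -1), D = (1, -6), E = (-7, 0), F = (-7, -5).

Distances: d(A) = 2, d(B) = 18, d(C) = 10, d(D) = 15, d(E) = 9, d(F) = 14. Nearest: A = (-2, 8) with distance 2.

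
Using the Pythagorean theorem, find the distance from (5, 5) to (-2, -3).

√(Σ(x_i - y_i)²) = √((5 - (-2))² + (5 - (-3))²)
= √(7² + 8²) = √(49 + 64) = √113 ≈ 10.6301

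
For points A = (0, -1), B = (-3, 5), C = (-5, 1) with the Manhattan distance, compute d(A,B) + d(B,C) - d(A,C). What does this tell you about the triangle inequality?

d(A,B) = 3 + 6 = 9, d(B,C) = 2 + 4 = 6, d(A,C) = 5 + 2 = 7.
d(A,B) + d(B,C) - d(A,C) = 9 + 6 - 7 = 15 - 7 = 8. This is ≥ 0, so the triangle inequality holds for these points.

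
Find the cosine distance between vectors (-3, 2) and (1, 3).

With u = (-3, 2), v = (1, 3):
u·v = (-3)·1 + 2·3 = (-3) + 6 = 3.
|u| = √((-3)² + 2²) = √13, |v| = √(1² + 3²) = √10, so |u||v| = √(13·10) = √130.
cos θ = (u·v)/(|u||v|) = 3/√130 ≈ 0.2631
Cosine distance = 1 - cos θ ≈ 1 - 0.2631 = 0.7369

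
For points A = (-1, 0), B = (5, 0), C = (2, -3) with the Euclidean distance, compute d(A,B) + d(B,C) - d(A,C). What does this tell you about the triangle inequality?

d(A,B) = √(6² + 0²) = √36 = 6, d(B,C) = √(3² + 3²) = √18 ≈ 4.2426, d(A,C) = √(3² + 3²) = √18 ≈ 4.2426.
d(A,B) + d(B,C) - d(A,C) = 6 + 4.2426 - 4.2426 = 10.2426 - 4.2426 = 6. This is ≥ 0, so the triangle inequality holds for these points.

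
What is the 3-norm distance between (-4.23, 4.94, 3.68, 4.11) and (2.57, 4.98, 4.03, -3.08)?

(Σ|x_i - y_i|^3)^(1/3) = (|-4.23 - 2.57|^3 + |4.94 - 4.98|^3 + |3.68 - 4.03|^3 + |4.11 - (-3.08)|^3)^(1/3)
= (6.8^3 + 0.04^3 + 0.35^3 + 7.19^3)^(1/3) ≈ (314.432 + 0.0001 + 0.0429 + 371.695)^(1/3) = (686.17)^(1/3) ≈ 8.8202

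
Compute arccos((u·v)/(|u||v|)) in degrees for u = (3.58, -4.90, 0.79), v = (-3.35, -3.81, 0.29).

With u = (3.58, -4.90, 0.79), v = (-3.35, -3.81, 0.29):
u·v = 3.58·(-3.35) + (-4.9)·(-3.81) + 0.79·0.29 = (-11.993) + 18.669 + 0.2291 = 6.9051.
|u| = √(3.58² + (-4.9)² + 0.79²) = √(12.8164 + 24.01 + 0.6241) = √37.4505, |v| = √((-3.35)² + (-3.81)² + 0.29²) = √(11.2225 + 14.5161 + 0.0841) = √25.8227.
cos θ = (u·v)/(|u||v|) = 6.9051/(√37.4505·√25.8227) ≈ 0.222045
θ = arccos(0.222045) ≈ 77.17°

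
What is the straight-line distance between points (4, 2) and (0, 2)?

√(Σ(x_i - y_i)²) = √((4 - 0)² + (2 - 2)²)
= √(4² + 0²) = √(16 + 0) = √16 = 4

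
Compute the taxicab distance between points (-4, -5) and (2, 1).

Σ|x_i - y_i| = |-4 - 2| + |-5 - 1| = 6 + 6 = 12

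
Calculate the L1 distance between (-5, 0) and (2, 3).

Σ|x_i - y_i| = |-5 - 2| + |0 - 3| = 7 + 3 = 10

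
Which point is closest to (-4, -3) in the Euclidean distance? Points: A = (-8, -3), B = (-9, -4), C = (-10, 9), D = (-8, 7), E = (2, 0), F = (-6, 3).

Distances: d(A) = 4, d(B) ≈ 5.099, d(C) ≈ 13.4164, d(D) ≈ 10.7703, d(E) ≈ 6.7082, d(F) ≈ 6.3246. Nearest: A = (-8, -3) with distance 4.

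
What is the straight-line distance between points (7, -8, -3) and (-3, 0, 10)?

√(Σ(x_i - y_i)²) = √((7 - (-3))² + (-8 - 0)² + (-3 - 10)²)
= √(10² + (-8)² + (-13)²) = √(100 + 64 + 169) = √333 ≈ 18.2483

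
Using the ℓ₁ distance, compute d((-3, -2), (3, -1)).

Σ|x_i - y_i| = |-3 - 3| + |-2 - (-1)| = 6 + 1 = 7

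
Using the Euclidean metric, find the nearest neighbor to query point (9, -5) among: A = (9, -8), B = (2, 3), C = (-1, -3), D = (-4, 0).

Distances: d(A) = 3, d(B) ≈ 10.6301, d(C) ≈ 10.198, d(D) ≈ 13.9284. Nearest: A = (9, -8) with distance 3.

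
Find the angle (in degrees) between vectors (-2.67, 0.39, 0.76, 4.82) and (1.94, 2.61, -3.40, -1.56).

With u = (-2.67, 0.39, 0.76, 4.82), v = (1.94, 2.61, -3.40, -1.56):
u·v = (-2.67)·1.94 + 0.39·2.61 + 0.76·(-3.4) + 4.82·(-1.56) = (-5.1798) + 1.0179 + (-2.584) + (-7.5192) = -14.2651.
|u| = √((-2.67)² + 0.39² + 0.76² + 4.82²) = √(7.1289 + 0.1521 + 0.5776 + 23.2324) = √31.091, |v| = √(1.94² + 2.61² + (-3.4)² + (-1.56)²) = √(3.7636 + 6.8121 + 11.56 + 2.4336) = √24.5693.
cos θ = (u·v)/(|u||v|) = -14.2651/(√31.091·√24.5693) ≈ -0.516132
θ = arccos(-0.516132) ≈ 121.07°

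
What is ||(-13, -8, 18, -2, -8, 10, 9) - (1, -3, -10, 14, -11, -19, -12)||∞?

max(|x_i - y_i|) = max(|-13 - 1|, |-8 - (-3)|, |18 - (-10)|, |-2 - 14|, |-8 - (-11)|, |10 - (-19)|, |9 - (-12)|) = max(14, 5, 28, 16, 3, 29, 21) = 29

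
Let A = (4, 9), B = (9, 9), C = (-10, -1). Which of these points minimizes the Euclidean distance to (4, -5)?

Distances: d(A) = 14, d(B) ≈ 14.8661, d(C) ≈ 14.5602. Nearest: A = (4, 9) with distance 14.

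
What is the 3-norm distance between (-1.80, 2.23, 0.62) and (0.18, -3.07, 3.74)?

(Σ|x_i - y_i|^3)^(1/3) = (|-1.8 - 0.18|^3 + |2.23 - (-3.07)|^3 + |0.62 - 3.74|^3)^(1/3)
= (1.98^3 + 5.3^3 + 3.12^3)^(1/3) ≈ (7.7624 + 148.877 + 30.3713)^(1/3) = (187.0107)^(1/3) ≈ 5.7186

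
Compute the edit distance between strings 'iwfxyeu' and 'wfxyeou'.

Let D[i][j] be the edit distance between the first i characters of 'iwfxyeu' and the first j characters of 'wfxyeou', with D[i][0] = i, D[0][j] = j, and D[i][j] = D[i-1][j-1] if the characters match, else 1 + min(D[i-1][j], D[i][j-1], D[i-1][j-1]). Filling the table (rows: prefixes of 'iwfxyeu', columns: prefixes of 'wfxyeou'):
     ε  w  f  x  y  e  o  u
  ε  0  1  2  3  4  5  6  7
  i  1  1  2  3  4  5  6  7
  w  2  1  2  3  4  5  6  7
  f  3  2  1  2  3  4  5  6
  x  4  3  2  1  2  3  4  5
  y  5  4  3  2  1  2  3  4
  e  6  5  4  3  2  1  2  3
  u  7  6  5  4  3  2  2  2
The bottom-right entry gives D[7][7] = 2, so no sequence of fewer than 2 edits works. Backtracking through the table gives one optimal edit sequence (2 edits):
  iwfxyeu → wfxyeu (del i @1)
  wfxyeu → wfxyeou (ins o @6)
Edit distance = 2.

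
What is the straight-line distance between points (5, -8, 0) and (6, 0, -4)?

√(Σ(x_i - y_i)²) = √((5 - 6)² + (-8 - 0)² + (0 - (-4))²)
= √((-1)² + (-8)² + 4²) = √(1 + 64 + 16) = √81 = 9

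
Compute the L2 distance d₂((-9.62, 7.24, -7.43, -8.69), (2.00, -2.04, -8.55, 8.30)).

√(Σ(x_i - y_i)²) = √((-9.62 - 2)² + (7.24 - (-2.04))² + (-7.43 - (-8.55))² + (-8.69 - 8.3)²)
= √((-11.62)² + 9.28² + 1.12² + (-16.99)²) = √(135.0244 + 86.1184 + 1.2544 + 288.6601) = √511.0573 ≈ 22.6066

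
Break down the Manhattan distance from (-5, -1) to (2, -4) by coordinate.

Σ|x_i - y_i| = |-5 - 2| + |-1 - (-4)| = 7 + 3 = 10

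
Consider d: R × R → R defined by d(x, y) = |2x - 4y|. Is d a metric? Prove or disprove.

No. d fails symmetry: d(6, 8) = |2·6 - 4·8| = |-20| = 20, but d(8, 6) = |2·8 - 4·6| = |-8| = 8. Since 20 ≠ 8, d(x,y) ≠ d(y,x) in general.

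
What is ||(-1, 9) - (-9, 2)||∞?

max(|x_i - y_i|) = max(|-1 - (-9)|, |9 - 2|) = max(8, 7) = 8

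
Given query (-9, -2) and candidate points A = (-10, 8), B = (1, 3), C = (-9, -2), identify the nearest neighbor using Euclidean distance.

Distances: d(A) ≈ 10.0499, d(B) ≈ 11.1803, d(C) = 0. Nearest: C = (-9, -2) with distance 0.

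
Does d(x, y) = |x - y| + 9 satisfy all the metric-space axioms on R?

No. d fails identity of indiscernibles (specifically d(x,x) = 0): d(5, 5) = |5 - 5| + 9 = 0 + 9 = 9 ≠ 0.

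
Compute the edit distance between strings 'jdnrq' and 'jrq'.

Let D[i][j] be the edit distance between the first i characters of 'jdnrq' and the first j characters of 'jrq', with D[i][0] = i, D[0][j] = j, and D[i][j] = D[i-1][j-1] if the characters match, else 1 + min(D[i-1][j], D[i][j-1], D[i-1][j-1]). Filling the table (rows: prefixes of 'jdnrq', columns: prefixes of 'jrq'):
     ε  j  r  q
  ε  0  1  2  3
  j  1  0  1  2
  d  2  1  1  2
  n  3  2  2  2
  r  4  3  2  3
  q  5  4  3  2
The bottom-right entry gives D[5][3] = 2, so no sequence of fewer than 2 edits works. Backtracking through the table gives one optimal edit sequence (2 edits):
  jdnrq → jnrq (del d @2)
  jnrq → jrq (del n @2)
Edit distance = 2.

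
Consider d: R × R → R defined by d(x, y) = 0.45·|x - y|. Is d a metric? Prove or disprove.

Yes. Since |x - y| is a metric on R and 0.45 > 0, the positive scalar multiple 0.45·|x - y| is also a metric: scaling by a positive constant preserves non-negativity, identity (d=0 ⟺ |x-y|=0 ⟺ x=y), symmetry, and the triangle inequality.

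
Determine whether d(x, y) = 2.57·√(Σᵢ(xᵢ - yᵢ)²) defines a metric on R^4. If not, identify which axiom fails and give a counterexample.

Yes. The L2 (Euclidean) norm induces a metric on R^4, and multiplying a metric by a positive constant 2.57 > 0 preserves all four axioms: non-negativity (2.57·||x-y|| ≥ 0), identity (2.57·||x-y|| = 0 ⟺ ||x-y|| = 0 ⟺ x = y), symmetry (||x-y|| = ||y-x||), and the triangle inequality (2.57·||x-z|| ≤ 2.57·||x-y|| + 2.57·||y-z||). So d is a metric.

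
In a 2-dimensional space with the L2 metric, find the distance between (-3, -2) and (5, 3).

(Σ|x_i - y_i|^2)^(1/2) = (|-3 - 5|^2 + |-2 - 3|^2)^(1/2)
= (8^2 + 5^2)^(1/2) = (64 + 25)^(1/2) = (89)^(1/2) ≈ 9.434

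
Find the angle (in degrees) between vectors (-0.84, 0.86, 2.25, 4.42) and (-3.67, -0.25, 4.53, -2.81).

With u = (-0.84, 0.86, 2.25, 4.42), v = (-3.67, -0.25, 4.53, -2.81):
u·v = (-0.84)·(-3.67) + 0.86·(-0.25) + 2.25·4.53 + 4.42·(-2.81) = 3.0828 + (-0.215) + 10.1925 + (-12.4202) = 0.6401.
|u| = √((-0.84)² + 0.86² + 2.25² + 4.42²) = √(0.7056 + 0.7396 + 5.0625 + 19.5364) = √26.0441, |v| = √((-3.67)² + (-0.25)² + 4.53² + (-2.81)²) = √(13.4689 + 0.0625 + 20.5209 + 7.8961) = √41.9484.
cos θ = (u·v)/(|u||v|) = 0.6401/(√26.0441·√41.9484) ≈ 0.019366
θ = arccos(0.019366) ≈ 88.89°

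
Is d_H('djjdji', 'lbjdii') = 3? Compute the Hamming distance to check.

Differing positions: 1, 2, 5. Hamming distance = 3, so the claim is true.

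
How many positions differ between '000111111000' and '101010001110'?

Differing positions: 1, 3, 4, 6, 7, 8, 10, 11. Hamming distance = 8.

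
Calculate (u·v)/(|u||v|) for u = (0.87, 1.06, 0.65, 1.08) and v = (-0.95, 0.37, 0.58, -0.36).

With u = (0.87, 1.06, 0.65, 1.08), v = (-0.95, 0.37, 0.58, -0.36):
u·v = 0.87·(-0.95) + 1.06·0.37 + 0.65·0.58 + 1.08·(-0.36) = (-0.8265) + 0.3922 + 0.377 + (-0.3888) = -0.4461.
|u| = √(0.87² + 1.06² + 0.65² + 1.08²) = √(0.7569 + 1.1236 + 0.4225 + 1.1664) = √3.4694, |v| = √((-0.95)² + 0.37² + 0.58² + (-0.36)²) = √(0.9025 + 0.1369 + 0.3364 + 0.1296) = √1.5054.
cos θ = (u·v)/(|u||v|) = -0.4461/(√3.4694·√1.5054) ≈ -0.1952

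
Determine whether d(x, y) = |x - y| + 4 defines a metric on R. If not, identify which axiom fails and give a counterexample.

No. d fails identity of indiscernibles (specifically d(x,x) = 0): d(4, 4) = |4 - 4| + 4 = 0 + 4 = 4 ≠ 0.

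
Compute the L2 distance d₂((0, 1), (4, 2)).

√(Σ(x_i - y_i)²) = √((0 - 4)² + (1 - 2)²)
= √((-4)² + (-1)²) = √(16 + 1) = √17 ≈ 4.1231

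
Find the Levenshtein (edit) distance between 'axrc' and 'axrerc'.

Let D[i][j] be the edit distance between the first i characters of 'axrc' and the first j characters of 'axrerc', with D[i][0] = i, D[0][j] = j, and D[i][j] = D[i-1][j-1] if the characters match, else 1 + min(D[i-1][j], D[i][j-1], D[i-1][j-1]). Filling the table (rows: prefixes of 'axrc', columns: prefixes of 'axrerc'):
     ε  a  x  r  e  r  c
  ε  0  1  2  3  4  5  6
  a  1  0  1  2  3  4  5
  x  2  1  0  1  2  3  4
  r  3  2  1  0  1  2  3
  c  4  3  2  1  1  2  2
The bottom-right entry gives D[4][6] = 2, so no sequence of fewer than 2 edits works. Backtracking through the table gives one optimal edit sequence (2 edits):
  axrc → axrrc (ins r @3)
  axrrc → axrerc (ins e @4)
Edit distance = 2.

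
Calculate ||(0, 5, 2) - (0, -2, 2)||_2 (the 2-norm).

(Σ|x_i - y_i|^2)^(1/2) = (|0 - 0|^2 + |5 - (-2)|^2 + |2 - 2|^2)^(1/2)
= (0^2 + 7^2 + 0^2)^(1/2) = (0 + 49 + 0)^(1/2) = (49)^(1/2) = 7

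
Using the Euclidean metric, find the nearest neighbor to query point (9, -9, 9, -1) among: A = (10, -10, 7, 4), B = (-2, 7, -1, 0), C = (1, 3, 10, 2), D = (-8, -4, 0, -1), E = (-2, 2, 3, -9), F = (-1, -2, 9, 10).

Distances: d(A) ≈ 5.5678, d(B) ≈ 21.8632, d(C) ≈ 14.7648, d(D) ≈ 19.8746, d(E) ≈ 18.4932, d(F) ≈ 16.4317. Nearest: A = (10, -10, 7, 4) with distance 5.5678.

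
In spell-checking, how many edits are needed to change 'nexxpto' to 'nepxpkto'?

Let D[i][j] be the edit distance between the first i characters of 'nexxpto' and the first j characters of 'nepxpkto', with D[i][0] = i, D[0][j] = j, and D[i][j] = D[i-1][j-1] if the characters match, else 1 + min(D[i-1][j], D[i][j-1], D[i-1][j-1]). Filling the table (rows: prefixes of 'nexxpto', columns: prefixes of 'nepxpkto'):
     ε  n  e  p  x  p  k  t  o
  ε  0  1  2  3  4  5  6  7  8
  n  1  0  1  2  3  4  5  6  7
  e  2  1  0  1  2  3  4  5  6
  x  3  2  1  1  1  2  3  4  5
  x  4  3  2  2  1  2  3  4  5
  p  5  4  3  2  2  1  2  3  4
  t  6  5  4  3  3  2  2  2  3
  o  7  6  5  4  4  3  3  3  2
The bottom-right entry gives D[7][8] = 2, so no sequence of fewer than 2 edits works. Backtracking through the table gives one optimal edit sequence (2 edits):
  nexxpto → nepxpto (sub x→p @3)
  nepxpto → nepxpkto (ins k @6)
Edit distance = 2.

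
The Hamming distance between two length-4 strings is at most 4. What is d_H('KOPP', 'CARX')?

Differing positions: 1, 2, 3, 4. Hamming distance = 4. The maximum possible Hamming distance for length-4 strings is 4, so d_H/4 = 4/4 = 1.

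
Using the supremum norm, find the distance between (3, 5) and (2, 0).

max(|x_i - y_i|) = max(|3 - 2|, |5 - 0|) = max(1, 5) = 5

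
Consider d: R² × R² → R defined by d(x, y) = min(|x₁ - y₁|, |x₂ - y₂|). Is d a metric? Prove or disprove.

No. d fails identity of indiscernibles: take x = (3, 0) and y = (3, 3). Then d(x,y) = min(|3 - 3|, |0 - 3|) = min(0, 3) = 0, yet x ≠ y.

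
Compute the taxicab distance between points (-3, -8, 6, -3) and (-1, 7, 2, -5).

Σ|x_i - y_i| = |-3 - (-1)| + |-8 - 7| + |6 - 2| + |-3 - (-5)| = 2 + 15 + 4 + 2 = 23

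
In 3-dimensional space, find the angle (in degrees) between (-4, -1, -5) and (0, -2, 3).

With u = (-4, -1, -5), v = (0, -2, 3):
u·v = (-4)·0 + (-1)·(-2) + (-5)·3 = 0 + 2 + (-15) = -13.
|u| = √((-4)² + (-1)² + (-5)²) = √42, |v| = √(0² + (-2)² + 3²) = √13, so |u||v| = √(42·13) = √546.
cos θ = (u·v)/(|u||v|) = -13/√546 ≈ -0.556349
θ = arccos(-0.556349) ≈ 123.8°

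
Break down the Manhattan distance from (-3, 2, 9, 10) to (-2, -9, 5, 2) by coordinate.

Σ|x_i - y_i| = |-3 - (-2)| + |2 - (-9)| + |9 - 5| + |10 - 2| = 1 + 11 + 4 + 8 = 24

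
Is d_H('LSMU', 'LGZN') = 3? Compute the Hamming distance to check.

Differing positions: 2, 3, 4. Hamming distance = 3, so the claim is true.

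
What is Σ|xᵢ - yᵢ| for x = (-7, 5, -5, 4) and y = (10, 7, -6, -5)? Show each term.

Σ|x_i - y_i| = |-7 - 10| + |5 - 7| + |-5 - (-6)| + |4 - (-5)| = 17 + 2 + 1 + 9 = 29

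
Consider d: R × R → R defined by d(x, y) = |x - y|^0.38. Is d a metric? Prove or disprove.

Yes. With 0 < p = 0.38 ≤ 1, d(x,y) = |x-y|^0.38 is a metric on R. Non-negativity and symmetry are immediate; |x-y|^0.38 = 0 ⟺ |x-y| = 0 ⟺ x = y. For the triangle inequality, the function t ↦ t^0.38 is subadditive on [0,∞) when p ≤ 1, so |x-z|^0.38 ≤ (|x-y| + |y-z|)^0.38 ≤ |x-y|^0.38 + |y-z|^0.38.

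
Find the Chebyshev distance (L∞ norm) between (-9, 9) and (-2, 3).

max(|x_i - y_i|) = max(|-9 - (-2)|, |9 - 3|) = max(7, 6) = 7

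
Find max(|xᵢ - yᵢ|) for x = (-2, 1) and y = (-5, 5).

max(|x_i - y_i|) = max(|-2 - (-5)|, |1 - 5|) = max(3, 4) = 4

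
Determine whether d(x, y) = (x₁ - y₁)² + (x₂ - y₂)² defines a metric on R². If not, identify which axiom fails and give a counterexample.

No. The squared Euclidean distance fails the triangle inequality. Counterexample: x = (0, 0), y = (1, 3), z = (2, 6). d(x,z) = 2² + 6² = 40, but d(x,y) + d(y,z) = (1² + 3²) + (1² + 3²) = 10 + 10 = 20. Since 40 > 20, the triangle inequality is violated. (Note: √d, the ordinary Euclidean distance, IS a metric.)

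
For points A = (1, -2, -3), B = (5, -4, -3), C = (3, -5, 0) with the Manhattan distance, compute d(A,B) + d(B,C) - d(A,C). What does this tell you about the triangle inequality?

d(A,B) = 4 + 2 + 0 = 6, d(B,C) = 2 + 1 + 3 = 6, d(A,C) = 2 + 3 + 3 = 8.
d(A,B) + d(B,C) - d(A,C) = 6 + 6 - 8 = 12 - 8 = 4. This is ≥ 0, so the triangle inequality holds for these points.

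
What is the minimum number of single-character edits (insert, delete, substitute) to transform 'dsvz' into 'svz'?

Let D[i][j] be the edit distance between the first i characters of 'dsvz' and the first j characters of 'svz', with D[i][0] = i, D[0][j] = j, and D[i][j] = D[i-1][j-1] if the characters match, else 1 + min(D[i-1][j], D[i][j-1], D[i-1][j-1]). Filling the table (rows: prefixes of 'dsvz', columns: prefixes of 'svz'):
     ε  s  v  z
  ε  0  1  2  3
  d  1  1  2  3
  s  2  1  2  3
  v  3  2  1  2
  z  4  3  2  1
The bottom-right entry gives D[4][3] = 1, so no sequence of fewer than 1 edit works. Backtracking through the table gives one optimal edit sequence (1 edit):
  dsvz → svz (del d @1)
Edit distance = 1.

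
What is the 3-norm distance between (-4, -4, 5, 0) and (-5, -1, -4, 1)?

(Σ|x_i - y_i|^3)^(1/3) = (|-4 - (-5)|^3 + |-4 - (-1)|^3 + |5 - (-4)|^3 + |0 - 1|^3)^(1/3)
= (1^3 + 3^3 + 9^3 + 1^3)^(1/3) = (1 + 27 + 729 + 1)^(1/3) = (758)^(1/3) ≈ 9.1178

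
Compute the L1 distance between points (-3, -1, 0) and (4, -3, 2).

Σ|x_i - y_i| = |-3 - 4| + |-1 - (-3)| + |0 - 2| = 7 + 2 + 2 = 11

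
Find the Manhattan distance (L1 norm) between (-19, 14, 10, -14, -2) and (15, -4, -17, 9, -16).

Σ|x_i - y_i| = |-19 - 15| + |14 - (-4)| + |10 - (-17)| + |-14 - 9| + |-2 - (-16)| = 34 + 18 + 27 + 23 + 14 = 116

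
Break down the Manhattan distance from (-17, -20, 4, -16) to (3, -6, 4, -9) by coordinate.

Σ|x_i - y_i| = |-17 - 3| + |-20 - (-6)| + |4 - 4| + |-16 - (-9)| = 20 + 14 + 0 + 7 = 41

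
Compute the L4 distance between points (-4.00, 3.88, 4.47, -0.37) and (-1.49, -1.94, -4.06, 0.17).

(Σ|x_i - y_i|^4)^(1/4) = (|-4 - (-1.49)|^4 + |3.88 - (-1.94)|^4 + |4.47 - (-4.06)|^4 + |-0.37 - 0.17|^4)^(1/4)
= (2.51^4 + 5.82^4 + 8.53^4 + 0.54^4)^(1/4) ≈ (39.6913 + 1147.3395 + 5294.1486 + 0.085)^(1/4) = (6481.2644)^(1/4) ≈ 8.9725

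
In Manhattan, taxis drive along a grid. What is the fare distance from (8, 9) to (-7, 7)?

Σ|x_i - y_i| = |8 - (-7)| + |9 - 7| = 15 + 2 = 17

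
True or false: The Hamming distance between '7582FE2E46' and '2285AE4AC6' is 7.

Differing positions: 1, 2, 4, 5, 7, 8, 9. Hamming distance = 7, so the claim is true.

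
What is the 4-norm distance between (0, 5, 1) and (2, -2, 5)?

(Σ|x_i - y_i|^4)^(1/4) = (|0 - 2|^4 + |5 - (-2)|^4 + |1 - 5|^4)^(1/4)
= (2^4 + 7^4 + 4^4)^(1/4) = (16 + 2401 + 256)^(1/4) = (2673)^(1/4) ≈ 7.1903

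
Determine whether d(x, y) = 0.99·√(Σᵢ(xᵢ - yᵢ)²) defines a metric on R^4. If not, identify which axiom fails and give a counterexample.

Yes. The L2 (Euclidean) norm induces a metric on R^4, and multiplying a metric by a positive constant 0.99 > 0 preserves all four axioms: non-negativity (0.99·||x-y|| ≥ 0), identity (0.99·||x-y|| = 0 ⟺ ||x-y|| = 0 ⟺ x = y), symmetry (||x-y|| = ||y-x||), and the triangle inequality (0.99·||x-z|| ≤ 0.99·||x-y|| + 0.99·||y-z||). So d is a metric.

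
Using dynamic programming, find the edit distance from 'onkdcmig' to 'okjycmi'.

Let D[i][j] be the edit distance between the first i characters of 'onkdcmig' and the first j characters of 'okjycmi', with D[i][0] = i, D[0][j] = j, and D[i][j] = D[i-1][j-1] if the characters match, else 1 + min(D[i-1][j], D[i][j-1], D[i-1][j-1]). Filling the table (rows: prefixes of 'onkdcmig', columns: prefixes of 'okjycmi'):
     ε  o  k  j  y  c  m  i
  ε  0  1  2  3  4  5  6  7
  o  1  0  1  2  3  4  5  6
  n  2  1  1  2  3  4  5  6
  k  3  2  1  2  3  4  5  6
  d  4  3  2  2  3  4  5  6
  c  5  4  3  3  3  3  4  5
  m  6  5  4  4  4  4  3  4
  i  7  6  5  5  5  5  4  3
  g  8  7  6  6  6  6  5  4
The bottom-right entry gives D[8][7] = 4, so no sequence of fewer than 4 edits works. Backtracking through the table gives one optimal edit sequence (4 edits):
  onkdcmig → okkdcmig (sub n→k @2)
  okkdcmig → okjdcmig (sub k→j @3)
  okjdcmig → okjycmig (sub d→y @4)
  okjycmig → okjycmi (del g @8)
Edit distance = 4.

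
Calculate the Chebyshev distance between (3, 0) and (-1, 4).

max(|x_i - y_i|) = max(|3 - (-1)|, |0 - 4|) = max(4, 4) = 4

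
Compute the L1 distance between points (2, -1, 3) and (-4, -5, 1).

Σ|x_i - y_i| = |2 - (-4)| + |-1 - (-5)| + |3 - 1| = 6 + 4 + 2 = 12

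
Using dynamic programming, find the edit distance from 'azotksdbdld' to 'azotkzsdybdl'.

Let D[i][j] be the edit distance between the first i characters of 'azotksdbdld' and the first j characters of 'azotkzsdybdl', with D[i][0] = i, D[0][j] = j, and D[i][j] = D[i-1][j-1] if the characters match, else 1 + min(D[i-1][j], D[i][j-1], D[i-1][j-1]). Filling the table (rows: prefixes of 'azotksdbdld', columns: prefixes of 'azotkzsdybdl'):
     ε  a  z  o  t  k  z  s  d  y  b  d  l
  ε  0  1  2  3  4  5  6  7  8  9 10 11 12
  a  1  0  1  2  3  4  5  6  7  8  9 10 11
  z  2  1  0  1  2  3  4  5  6  7  8  9 10
  o  3  2  1  0  1  2  3  4  5  6  7  8  9
  t  4  3  2  1  0  1  2  3  4  5  6  7  8
  k  5  4  3  2  1  0  1  2  3  4  5  6  7
  s  6  5  4  3  2  1  1  1  2  3  4  5  6
  d  7  6  5  4  3  2  2  2  1  2  3  4  5
  b  8  7  6  5  4  3  3  3  2  2  2  3  4
  d  9  8  7  6  5  4  4  4  3  3  3  2  3
  l 10  9  8  7  6  5  5  5  4  4  4  3  2
  d 11 10  9  8  7  6  6  6  5  5  5  4  3
The bottom-right entry gives D[11][12] = 3, so no sequence of fewer than 3 edits works. Backtracking through the table gives one optimal edit sequence (3 edits):
  azotksdbdld → azotkzsdbdld (ins z @6)
  azotkzsdbdld → azotkzsdybdld (ins y @9)
  azotkzsdybdld → azotkzsdybdl (del d @13)
Edit distance = 3.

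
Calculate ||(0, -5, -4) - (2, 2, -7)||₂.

√(Σ(x_i - y_i)²) = √((0 - 2)² + (-5 - 2)² + (-4 - (-7))²)
= √((-2)² + (-7)² + 3²) = √(4 + 49 + 9) = √62 ≈ 7.874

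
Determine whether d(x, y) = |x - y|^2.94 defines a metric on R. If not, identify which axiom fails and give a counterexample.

No. d(x,y) = |x-y|^2.94 fails the triangle inequality since p = 2.94 > 1. Counterexample: x = -1, y = 5, z = 13. d(x,z) = |-1 - 13|^2.94 = 14^2.94 ≈ 2342.1593, but d(x,y) + d(y,z) = 6^2.94 + 8^2.94 ≈ 193.9834 + 451.9439 = 645.9273. Since 2342.1593 > 645.9273, the triangle inequality is violated.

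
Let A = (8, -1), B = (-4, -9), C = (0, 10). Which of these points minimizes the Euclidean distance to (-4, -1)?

Distances: d(A) = 12, d(B) = 8, d(C) ≈ 11.7047. Nearest: B = (-4, -9) with distance 8.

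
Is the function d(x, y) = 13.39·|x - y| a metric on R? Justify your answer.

Yes. Since |x - y| is a metric on R and 13.39 > 0, the positive scalar multiple 13.39·|x - y| is also a metric: scaling by a positive constant preserves non-negativity, identity (d=0 ⟺ |x-y|=0 ⟺ x=y), symmetry, and the triangle inequality.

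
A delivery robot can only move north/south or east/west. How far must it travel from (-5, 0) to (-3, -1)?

Σ|x_i - y_i| = |-5 - (-3)| + |0 - (-1)| = 2 + 1 = 3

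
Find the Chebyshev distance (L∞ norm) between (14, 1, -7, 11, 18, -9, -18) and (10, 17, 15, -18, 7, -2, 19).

max(|x_i - y_i|) = max(|14 - 10|, |1 - 17|, |-7 - 15|, |11 - (-18)|, |18 - 7|, |-9 - (-2)|, |-18 - 19|) = max(4, 16, 22, 29, 11, 7, 37) = 37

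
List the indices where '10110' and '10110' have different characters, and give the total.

Differing positions: none. Hamming distance = 0.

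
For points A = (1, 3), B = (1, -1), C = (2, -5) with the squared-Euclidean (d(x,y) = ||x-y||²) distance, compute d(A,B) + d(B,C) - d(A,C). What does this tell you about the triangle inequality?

d(A,B) = 0² + 4² = 16, d(B,C) = 1² + 4² = 17, d(A,C) = 1² + 8² = 65.
d(A,B) + d(B,C) - d(A,C) = 16 + 17 - 65 = 33 - 65 = -32. This is < 0, so the triangle inequality FAILS for these points (squared-Euclidean is not a metric).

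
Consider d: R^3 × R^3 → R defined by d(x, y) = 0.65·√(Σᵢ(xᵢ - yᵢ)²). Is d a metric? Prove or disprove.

Yes. The L2 (Euclidean) norm induces a metric on R^3, and multiplying a metric by a positive constant 0.65 > 0 preserves all four axioms: non-negativity (0.65·||x-y|| ≥ 0), identity (0.65·||x-y|| = 0 ⟺ ||x-y|| = 0 ⟺ x = y), symmetry (||x-y|| = ||y-x||), and the triangle inequality (0.65·||x-z|| ≤ 0.65·||x-y|| + 0.65·||y-z||). So d is a metric.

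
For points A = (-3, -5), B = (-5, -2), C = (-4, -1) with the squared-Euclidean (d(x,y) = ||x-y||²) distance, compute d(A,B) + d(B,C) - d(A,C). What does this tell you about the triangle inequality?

d(A,B) = 2² + 3² = 13, d(B,C) = 1² + 1² = 2, d(A,C) = 1² + 4² = 17.
d(A,B) + d(B,C) - d(A,C) = 13 + 2 - 17 = 15 - 17 = -2. This is < 0, so the triangle inequality FAILS for these points (squared-Euclidean is not a metric).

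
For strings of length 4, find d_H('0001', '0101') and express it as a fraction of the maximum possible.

Differing positions: 2. Hamming distance = 1. The maximum possible Hamming distance for length-4 strings is 4, so d_H/4 = 1/4 = 0.25.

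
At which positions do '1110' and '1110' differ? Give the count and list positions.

Differing positions: none. Hamming distance = 0.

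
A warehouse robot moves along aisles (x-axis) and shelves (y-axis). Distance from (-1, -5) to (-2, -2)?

Σ|x_i - y_i| = |-1 - (-2)| + |-5 - (-2)| = 1 + 3 = 4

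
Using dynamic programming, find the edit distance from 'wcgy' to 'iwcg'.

Let D[i][j] be the edit distance between the first i characters of 'wcgy' and the first j characters of 'iwcg', with D[i][0] = i, D[0][j] = j, and D[i][j] = D[i-1][j-1] if the characters match, else 1 + min(D[i-1][j], D[i][j-1], D[i-1][j-1]). Filling the table (rows: prefixes of 'wcgy', columns: prefixes of 'iwcg'):
     ε  i  w  c  g
  ε  0  1  2  3  4
  w  1  1  1  2  3
  c  2  2  2  1  2
  g  3  3  3  2  1
  y  4  4  4  3  2
The bottom-right entry gives D[4][4] = 2, so no sequence of fewer than 2 edits works. Backtracking through the table gives one optimal edit sequence (2 edits):
  wcgy → iwcgy (ins i @1)
  iwcgy → iwcg (del y @5)
Edit distance = 2.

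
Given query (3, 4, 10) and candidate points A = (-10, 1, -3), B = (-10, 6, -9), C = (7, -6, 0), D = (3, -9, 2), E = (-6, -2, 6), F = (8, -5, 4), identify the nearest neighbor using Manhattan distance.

Distances: d(A) = 29, d(B) = 34, d(C) = 24, d(D) = 21, d(E) = 19, d(F) = 20. Nearest: E = (-6, -2, 6) with distance 19.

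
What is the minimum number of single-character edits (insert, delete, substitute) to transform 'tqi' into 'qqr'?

Let D[i][j] be the edit distance between the first i characters of 'tqi' and the first j characters of 'qqr', with D[i][0] = i, D[0][j] = j, and D[i][j] = D[i-1][j-1] if the characters match, else 1 + min(D[i-1][j], D[i][j-1], D[i-1][j-1]). Filling the table (rows: prefixes of 'tqi', columns: prefixes of 'qqr'):
     ε  q  q  r
  ε  0  1  2  3
  t  1  1  2  3
  q  2  1  1  2
  i  3  2  2  2
The bottom-right entry gives D[3][3] = 2, so no sequence of fewer than 2 edits works. Backtracking through the table gives one optimal edit sequence (2 edits):
  tqi → qqi (sub t→q @1)
  qqi → qqr (sub i→r @3)
Edit distance = 2.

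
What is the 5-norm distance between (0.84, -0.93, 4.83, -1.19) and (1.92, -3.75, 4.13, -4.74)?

(Σ|x_i - y_i|^5)^(1/5) = (|0.84 - 1.92|^5 + |-0.93 - (-3.75)|^5 + |4.83 - 4.13|^5 + |-1.19 - (-4.74)|^5)^(1/5)
= (1.08^5 + 2.82^5 + 0.7^5 + 3.55^5)^(1/5) ≈ (1.4693 + 178.3387 + 0.1681 + 563.8217)^(1/5) = (743.7978)^(1/5) ≈ 3.7522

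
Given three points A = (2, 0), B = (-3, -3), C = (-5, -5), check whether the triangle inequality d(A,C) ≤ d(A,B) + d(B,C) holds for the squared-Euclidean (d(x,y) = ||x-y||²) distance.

d(A,B) = 5² + 3² = 34, d(B,C) = 2² + 2² = 8, d(A,C) = 7² + 5² = 74.
d(A,C) = 74 > 34 + 8 = 42. Triangle inequality is VIOLATED. (Squared-Euclidean is not a metric — this is a counterexample.)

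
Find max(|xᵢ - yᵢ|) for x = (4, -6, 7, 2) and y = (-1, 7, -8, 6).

max(|x_i - y_i|) = max(|4 - (-1)|, |-6 - 7|, |7 - (-8)|, |2 - 6|) = max(5, 13, 15, 4) = 15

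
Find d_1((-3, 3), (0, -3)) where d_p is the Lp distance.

Σ|x_i - y_i| = |-3 - 0| + |3 - (-3)| = 3 + 6 = 9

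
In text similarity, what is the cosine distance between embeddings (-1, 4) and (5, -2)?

With u = (-1, 4), v = (5, -2):
u·v = (-1)·5 + 4·(-2) = (-5) + (-8) = -13.
|u| = √((-1)² + 4²) = √17, |v| = √(5² + (-2)²) = √29, so |u||v| = √(17·29) = √493.
cos θ = (u·v)/(|u||v|) = -13/√493 ≈ -0.5855
Cosine distance = 1 - cos θ ≈ 1 - (-0.5855) = 1.5855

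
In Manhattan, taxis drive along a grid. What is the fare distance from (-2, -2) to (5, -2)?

Σ|x_i - y_i| = |-2 - 5| + |-2 - (-2)| = 7 + 0 = 7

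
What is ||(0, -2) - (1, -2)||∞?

max(|x_i - y_i|) = max(|0 - 1|, |-2 - (-2)|) = max(1, 0) = 1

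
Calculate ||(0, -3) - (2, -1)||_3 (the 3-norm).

(Σ|x_i - y_i|^3)^(1/3) = (|0 - 2|^3 + |-3 - (-1)|^3)^(1/3)
= (2^3 + 2^3)^(1/3) = (8 + 8)^(1/3) = (16)^(1/3) ≈ 2.5198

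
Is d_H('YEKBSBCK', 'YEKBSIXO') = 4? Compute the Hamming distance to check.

Differing positions: 6, 7, 8. Hamming distance = 3, so the claim that d_H = 4 is false.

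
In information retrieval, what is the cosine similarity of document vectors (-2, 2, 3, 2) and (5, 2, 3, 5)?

With u = (-2, 2, 3, 2), v = (5, 2, 3, 5):
u·v = (-2)·5 + 2·2 + 3·3 + 2·5 = (-10) + 4 + 9 + 10 = 13.
|u| = √((-2)² + 2² + 3² + 2²) = √21, |v| = √(5² + 2² + 3² + 5²) = √63, so |u||v| = √(21·63) = √1323.
cos θ = (u·v)/(|u||v|) = 13/√1323 ≈ 0.3574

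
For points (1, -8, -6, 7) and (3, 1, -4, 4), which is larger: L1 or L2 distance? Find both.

L1 = |1 - 3| + |-8 - 1| + |-6 - (-4)| + |7 - 4| = 2 + 9 + 2 + 3 = 16
L2 = √(2² + 9² + 2² + 3²) = √98 ≈ 9.8995
L1 ≥ L2 always (equality iff movement is along one axis); L1 > L2 here.
Ratio L1/L2 = 16/√98 ≈ 1.6162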